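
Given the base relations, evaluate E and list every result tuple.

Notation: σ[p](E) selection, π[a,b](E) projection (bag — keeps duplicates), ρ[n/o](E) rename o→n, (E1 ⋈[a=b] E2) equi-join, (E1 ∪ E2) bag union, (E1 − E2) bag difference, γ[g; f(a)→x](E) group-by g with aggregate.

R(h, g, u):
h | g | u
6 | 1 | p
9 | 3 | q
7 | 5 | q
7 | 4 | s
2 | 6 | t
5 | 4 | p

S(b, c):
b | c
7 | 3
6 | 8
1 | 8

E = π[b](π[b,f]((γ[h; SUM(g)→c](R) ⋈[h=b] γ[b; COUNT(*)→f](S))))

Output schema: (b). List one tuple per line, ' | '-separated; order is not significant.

Row counts bottom-up:
  R → 6
  γ[h; SUM(g)→c](R) → 5
  S → 3
  γ[b; COUNT(*)→f](S) → 3
  (γ[h; SUM(g)→c](R) ⋈[h=b] γ[b; COUNT(*)→f](S)) → 2
  π[b,f]((γ[h; SUM(g)→c](R) ⋈[h=b] γ[b; COUNT(*)→f](S))) → 2
  π[b](π[b,f]((γ[h; SUM(g)→c](R) ⋈[h=b] γ[b; COUNT(*)→f](S)))) → 2

== RESULT ==
b
6
7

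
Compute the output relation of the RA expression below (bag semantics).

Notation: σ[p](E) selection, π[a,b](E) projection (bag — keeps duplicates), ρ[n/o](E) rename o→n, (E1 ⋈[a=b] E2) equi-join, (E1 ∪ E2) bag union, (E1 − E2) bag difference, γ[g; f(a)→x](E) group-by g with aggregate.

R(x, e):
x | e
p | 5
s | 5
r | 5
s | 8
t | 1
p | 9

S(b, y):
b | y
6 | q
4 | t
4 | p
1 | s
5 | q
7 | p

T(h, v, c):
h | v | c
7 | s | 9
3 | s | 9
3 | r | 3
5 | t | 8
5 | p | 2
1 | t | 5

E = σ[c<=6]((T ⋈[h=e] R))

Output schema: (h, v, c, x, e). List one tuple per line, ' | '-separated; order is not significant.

Row counts bottom-up:
  T → 6
  R → 6
  (T ⋈[h=e] R) → 7
  σ[c<=6]((T ⋈[h=e] R)) → 4

== RESULT ==
h | v | c | x | e
1 | t | 5 | t | 1
5 | p | 2 | p | 5
5 | p | 2 | r | 5
5 | p | 2 | s | 5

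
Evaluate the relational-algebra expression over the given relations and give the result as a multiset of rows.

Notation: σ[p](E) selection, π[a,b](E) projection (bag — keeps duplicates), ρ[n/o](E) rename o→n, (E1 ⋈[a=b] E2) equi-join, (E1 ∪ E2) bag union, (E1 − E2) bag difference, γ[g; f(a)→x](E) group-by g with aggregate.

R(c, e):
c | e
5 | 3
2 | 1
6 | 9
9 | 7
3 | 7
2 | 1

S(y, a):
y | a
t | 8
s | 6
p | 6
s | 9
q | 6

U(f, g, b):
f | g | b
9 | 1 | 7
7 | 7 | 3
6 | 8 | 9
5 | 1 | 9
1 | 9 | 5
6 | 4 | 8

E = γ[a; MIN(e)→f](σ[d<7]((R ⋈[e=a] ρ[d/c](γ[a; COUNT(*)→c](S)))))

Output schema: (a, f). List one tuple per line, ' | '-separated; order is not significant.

Subexpression sizes:
  R → 6
  S → 5
  γ[a; COUNT(*)→c](S) → 3
  ρ[d/c](γ[a; COUNT(*)→c](S)) → 3
  (R ⋈[e=a] ρ[d/c](γ[a; COUNT(*)→c](S))) → 1
  σ[d<7]((R ⋈[e=a] ρ[d/c](γ[a; COUNT(*)→c](S)))) → 1
  γ[a; MIN(e)→f](σ[d<7]((R ⋈[e=a] ρ[d/c](γ[a; COUNT(*)→c](S))))) → 1

== RESULT ==
a | f
9 | 9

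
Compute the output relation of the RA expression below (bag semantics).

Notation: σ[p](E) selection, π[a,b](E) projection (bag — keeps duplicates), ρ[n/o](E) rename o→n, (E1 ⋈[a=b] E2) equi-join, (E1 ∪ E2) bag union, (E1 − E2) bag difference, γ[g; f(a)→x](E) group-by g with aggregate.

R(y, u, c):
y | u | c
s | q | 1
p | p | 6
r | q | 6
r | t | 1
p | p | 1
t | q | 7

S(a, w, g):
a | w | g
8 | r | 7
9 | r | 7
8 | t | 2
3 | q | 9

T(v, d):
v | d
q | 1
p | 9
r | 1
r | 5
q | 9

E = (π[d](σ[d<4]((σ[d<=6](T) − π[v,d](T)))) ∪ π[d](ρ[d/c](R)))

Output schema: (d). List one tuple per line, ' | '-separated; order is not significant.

Per-node cardinality:
  T → 5
  σ[d<=6](T) → 3
  T → 5
  π[v,d](T) → 5
  (σ[d<=6](T) − π[v,d](T)) → 0
  σ[d<4]((σ[d<=6](T) − π[v,d](T))) → 0
  π[d](σ[d<4]((σ[d<=6](T) − π[v,d](T)))) → 0
  R → 6
  ρ[d/c](R) → 6
  π[d](ρ[d/c](R)) → 6
  (π[d](σ[d<4]((σ[d<=6](T) − π[v,d](T)))) ∪ π[d](ρ[d/c](R))) → 6

== RESULT ==
d
1
1
1
6
6
7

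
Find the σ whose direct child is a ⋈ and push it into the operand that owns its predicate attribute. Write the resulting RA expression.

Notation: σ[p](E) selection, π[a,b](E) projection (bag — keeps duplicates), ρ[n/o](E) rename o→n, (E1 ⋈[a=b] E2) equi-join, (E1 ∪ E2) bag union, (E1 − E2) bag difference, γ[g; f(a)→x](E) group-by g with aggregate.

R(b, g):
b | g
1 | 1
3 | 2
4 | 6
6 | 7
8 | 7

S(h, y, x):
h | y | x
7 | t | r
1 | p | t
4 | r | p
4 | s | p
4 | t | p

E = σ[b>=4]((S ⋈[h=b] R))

σ filters on b, owned by the right side.
E' = (S ⋈[h=b] σ[b>=4](R))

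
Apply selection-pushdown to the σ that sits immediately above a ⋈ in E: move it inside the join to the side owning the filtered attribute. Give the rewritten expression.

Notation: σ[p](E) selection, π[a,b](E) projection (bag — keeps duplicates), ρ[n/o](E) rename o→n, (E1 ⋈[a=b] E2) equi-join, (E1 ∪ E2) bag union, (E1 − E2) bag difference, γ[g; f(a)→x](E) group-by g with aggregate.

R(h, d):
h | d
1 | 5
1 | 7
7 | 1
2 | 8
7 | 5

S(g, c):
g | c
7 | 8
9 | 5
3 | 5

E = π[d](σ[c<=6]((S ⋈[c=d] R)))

σ filters on c, owned by the left side.
E' = π[d]((σ[c<=6](S) ⋈[c=d] R))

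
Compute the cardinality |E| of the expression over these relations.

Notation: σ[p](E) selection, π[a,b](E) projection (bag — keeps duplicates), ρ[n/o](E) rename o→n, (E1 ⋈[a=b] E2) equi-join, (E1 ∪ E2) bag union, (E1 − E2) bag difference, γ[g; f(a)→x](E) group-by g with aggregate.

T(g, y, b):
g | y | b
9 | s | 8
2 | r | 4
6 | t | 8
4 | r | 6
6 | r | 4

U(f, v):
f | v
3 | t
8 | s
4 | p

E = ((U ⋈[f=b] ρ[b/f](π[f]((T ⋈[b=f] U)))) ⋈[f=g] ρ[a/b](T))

Row counts bottom-up:
  U → 3
  T → 5
  U → 3
  (T ⋈[b=f] U) → 4
  π[f]((T ⋈[b=f] U)) → 4
  ρ[b/f](π[f]((T ⋈[b=f] U))) → 4
  (U ⋈[f=b] ρ[b/f](π[f]((T ⋈[b=f] U)))) → 4
  T → 5
  ρ[a/b](T) → 5
  ((U ⋈[f=b] ρ[b/f](π[f]((T ⋈[b=f] U)))) ⋈[f=g] ρ[a/b](T)) → 2

|E| = 2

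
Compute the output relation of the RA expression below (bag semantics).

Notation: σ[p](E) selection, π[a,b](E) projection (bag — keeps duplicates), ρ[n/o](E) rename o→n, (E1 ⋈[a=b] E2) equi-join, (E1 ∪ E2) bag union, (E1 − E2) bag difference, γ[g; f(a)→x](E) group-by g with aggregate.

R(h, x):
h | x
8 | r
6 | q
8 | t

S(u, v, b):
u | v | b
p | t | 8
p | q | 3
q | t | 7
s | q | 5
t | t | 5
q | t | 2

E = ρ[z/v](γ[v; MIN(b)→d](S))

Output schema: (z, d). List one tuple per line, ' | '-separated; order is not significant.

Per-node cardinality:
  S → 6
  γ[v; MIN(b)→d](S) → 2
  ρ[z/v](γ[v; MIN(b)→d](S)) → 2

== RESULT ==
z | d
q | 3
t | 2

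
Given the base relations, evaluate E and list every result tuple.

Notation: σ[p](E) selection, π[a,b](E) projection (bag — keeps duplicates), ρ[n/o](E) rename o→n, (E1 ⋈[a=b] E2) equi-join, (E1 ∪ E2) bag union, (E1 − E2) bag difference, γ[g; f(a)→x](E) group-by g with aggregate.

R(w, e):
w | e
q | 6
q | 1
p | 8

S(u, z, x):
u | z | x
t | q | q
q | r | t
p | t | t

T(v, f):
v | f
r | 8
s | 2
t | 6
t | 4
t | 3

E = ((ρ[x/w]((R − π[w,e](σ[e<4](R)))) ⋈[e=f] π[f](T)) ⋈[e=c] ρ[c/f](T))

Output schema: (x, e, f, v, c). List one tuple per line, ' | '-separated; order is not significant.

Per-node cardinality:
  R → 3
  R → 3
  σ[e<4](R) → 1
  π[w,e](σ[e<4](R)) → 1
  (R − π[w,e](σ[e<4](R))) → 2
  ρ[x/w]((R − π[w,e](σ[e<4](R)))) → 2
  T → 5
  π[f](T) → 5
  (ρ[x/w]((R − π[w,e](σ[e<4](R)))) ⋈[e=f] π[f](T)) → 2
  T → 5
  ρ[c/f](T) → 5
  ((ρ[x/w]((R − π[w,e](σ[e<4](R)))) ⋈[e=f] π[f](T)) ⋈[e=c] ρ[c/f](T)) → 2

== RESULT ==
x | e | f | v | c
p | 8 | 8 | r | 8
q | 6 | 6 | t | 6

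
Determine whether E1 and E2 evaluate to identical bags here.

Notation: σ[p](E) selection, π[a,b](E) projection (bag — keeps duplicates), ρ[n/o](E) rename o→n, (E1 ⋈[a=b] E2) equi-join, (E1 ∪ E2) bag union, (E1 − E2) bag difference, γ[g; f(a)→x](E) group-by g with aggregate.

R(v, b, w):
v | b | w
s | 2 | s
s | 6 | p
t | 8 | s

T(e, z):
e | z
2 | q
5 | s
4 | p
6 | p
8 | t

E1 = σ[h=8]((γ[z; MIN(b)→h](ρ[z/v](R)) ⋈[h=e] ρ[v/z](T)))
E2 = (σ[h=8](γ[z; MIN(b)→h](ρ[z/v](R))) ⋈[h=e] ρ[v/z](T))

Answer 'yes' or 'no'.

E1 stepwise |·|:
  R → 3
  ρ[z/v](R) → 3
  γ[z; MIN(b)→h](ρ[z/v](R)) → 2
  T → 5
  ρ[v/z](T) → 5
  (γ[z; MIN(b)→h](ρ[z/v](R)) ⋈[h=e] ρ[v/z](T)) → 2
  σ[h=8]((γ[z; MIN(b)→h](ρ[z/v](R)) ⋈[h=e] ρ[v/z](T))) → 1
E2 stepwise |·|:
  R → 3
  ρ[z/v](R) → 3
  γ[z; MIN(b)→h](ρ[z/v](R)) → 2
  σ[h=8](γ[z; MIN(b)→h](ρ[z/v](R))) → 1
  T → 5
  ρ[v/z](T) → 5
  (σ[h=8](γ[z; MIN(b)→h](ρ[z/v](R))) ⋈[h=e] ρ[v/z](T)) → 1

E1 and E2 produce the same multiset:
z | h | e | v
t | 8 | 8 | t

yes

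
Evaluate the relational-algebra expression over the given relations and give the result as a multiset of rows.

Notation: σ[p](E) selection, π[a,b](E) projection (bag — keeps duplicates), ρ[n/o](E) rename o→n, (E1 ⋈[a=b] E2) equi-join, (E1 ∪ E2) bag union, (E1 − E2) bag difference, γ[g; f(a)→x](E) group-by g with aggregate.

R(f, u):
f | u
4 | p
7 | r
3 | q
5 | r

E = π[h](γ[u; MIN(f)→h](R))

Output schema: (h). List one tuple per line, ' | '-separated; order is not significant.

Per-node cardinality:
  R → 4
  γ[u; MIN(f)→h](R) → 3
  π[h](γ[u; MIN(f)→h](R)) → 3

== RESULT ==
h
3
4
5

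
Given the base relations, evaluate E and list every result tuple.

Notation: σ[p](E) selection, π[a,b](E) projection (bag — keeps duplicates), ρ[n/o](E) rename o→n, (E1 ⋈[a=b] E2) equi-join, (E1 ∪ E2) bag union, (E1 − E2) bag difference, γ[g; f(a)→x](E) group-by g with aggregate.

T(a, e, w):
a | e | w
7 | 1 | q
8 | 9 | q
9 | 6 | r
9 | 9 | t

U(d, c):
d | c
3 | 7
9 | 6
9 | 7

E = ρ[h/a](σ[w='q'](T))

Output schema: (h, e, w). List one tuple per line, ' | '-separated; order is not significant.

Subexpression sizes:
  T → 4
  σ[w='q'](T) → 2
  ρ[h/a](σ[w='q'](T)) → 2

== RESULT ==
h | e | w
7 | 1 | q
8 | 9 | q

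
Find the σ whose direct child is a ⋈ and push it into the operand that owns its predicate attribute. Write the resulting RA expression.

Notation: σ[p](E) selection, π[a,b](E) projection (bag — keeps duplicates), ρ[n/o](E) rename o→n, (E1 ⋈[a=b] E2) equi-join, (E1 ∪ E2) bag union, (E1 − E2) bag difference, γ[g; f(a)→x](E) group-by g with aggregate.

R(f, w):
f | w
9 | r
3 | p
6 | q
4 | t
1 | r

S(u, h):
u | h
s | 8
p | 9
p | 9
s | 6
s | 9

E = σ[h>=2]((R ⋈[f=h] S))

σ filters on h, owned by the right side.
E' = (R ⋈[f=h] σ[h>=2](S))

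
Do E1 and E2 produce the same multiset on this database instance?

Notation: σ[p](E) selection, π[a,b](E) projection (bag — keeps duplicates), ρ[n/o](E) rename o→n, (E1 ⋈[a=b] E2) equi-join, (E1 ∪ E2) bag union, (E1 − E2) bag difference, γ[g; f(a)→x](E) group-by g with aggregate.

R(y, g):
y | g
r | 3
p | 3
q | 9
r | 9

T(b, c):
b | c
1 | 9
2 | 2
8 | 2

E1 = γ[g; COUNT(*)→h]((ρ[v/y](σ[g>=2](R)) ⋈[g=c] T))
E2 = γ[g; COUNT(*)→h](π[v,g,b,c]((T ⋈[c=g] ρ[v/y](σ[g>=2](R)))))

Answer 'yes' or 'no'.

E1 per-node cardinality:
  R → 4
  σ[g>=2](R) → 4
  ρ[v/y](σ[g>=2](R)) → 4
  T → 3
  (ρ[v/y](σ[g>=2](R)) ⋈[g=c] T) → 2
  γ[g; COUNT(*)→h]((ρ[v/y](σ[g>=2](R)) ⋈[g=c] T)) → 1
E2 per-node cardinality:
  T → 3
  R → 4
  σ[g>=2](R) → 4
  ρ[v/y](σ[g>=2](R)) → 4
  (T ⋈[c=g] ρ[v/y](σ[g>=2](R))) → 2
  π[v,g,b,c]((T ⋈[c=g] ρ[v/y](σ[g>=2](R)))) → 2
  γ[g; COUNT(*)→h](π[v,g,b,c]((T ⋈[c=g] ρ[v/y](σ[g>=2](R))))) → 1

E1 and E2 produce the same multiset:
g | h
9 | 2

yes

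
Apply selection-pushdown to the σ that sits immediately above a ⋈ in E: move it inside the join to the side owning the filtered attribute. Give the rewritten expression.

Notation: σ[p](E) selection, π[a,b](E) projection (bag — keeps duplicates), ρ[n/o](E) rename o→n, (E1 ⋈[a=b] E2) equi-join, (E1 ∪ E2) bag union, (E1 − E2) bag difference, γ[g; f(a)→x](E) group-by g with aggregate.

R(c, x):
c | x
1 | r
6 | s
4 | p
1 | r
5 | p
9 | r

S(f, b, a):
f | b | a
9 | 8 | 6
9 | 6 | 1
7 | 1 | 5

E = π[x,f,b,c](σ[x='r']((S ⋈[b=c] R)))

σ filters on x, owned by the right side.
E' = π[x,f,b,c]((S ⋈[b=c] σ[x='r'](R)))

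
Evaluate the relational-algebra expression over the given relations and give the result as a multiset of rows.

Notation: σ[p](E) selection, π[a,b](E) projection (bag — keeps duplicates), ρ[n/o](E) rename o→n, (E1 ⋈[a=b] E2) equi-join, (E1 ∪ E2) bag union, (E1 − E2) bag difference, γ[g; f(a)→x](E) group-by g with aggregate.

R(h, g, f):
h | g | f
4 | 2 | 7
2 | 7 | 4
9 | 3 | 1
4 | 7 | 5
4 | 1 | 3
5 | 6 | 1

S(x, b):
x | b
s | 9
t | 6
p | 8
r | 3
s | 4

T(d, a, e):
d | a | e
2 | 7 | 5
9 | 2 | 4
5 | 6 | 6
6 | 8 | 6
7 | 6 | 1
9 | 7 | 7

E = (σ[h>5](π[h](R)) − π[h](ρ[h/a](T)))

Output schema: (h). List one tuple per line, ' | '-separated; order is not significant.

Stepwise |·|:
  R → 6
  π[h](R) → 6
  σ[h>5](π[h](R)) → 1
  T → 6
  ρ[h/a](T) → 6
  π[h](ρ[h/a](T)) → 6
  (σ[h>5](π[h](R)) − π[h](ρ[h/a](T))) → 1

== RESULT ==
h
9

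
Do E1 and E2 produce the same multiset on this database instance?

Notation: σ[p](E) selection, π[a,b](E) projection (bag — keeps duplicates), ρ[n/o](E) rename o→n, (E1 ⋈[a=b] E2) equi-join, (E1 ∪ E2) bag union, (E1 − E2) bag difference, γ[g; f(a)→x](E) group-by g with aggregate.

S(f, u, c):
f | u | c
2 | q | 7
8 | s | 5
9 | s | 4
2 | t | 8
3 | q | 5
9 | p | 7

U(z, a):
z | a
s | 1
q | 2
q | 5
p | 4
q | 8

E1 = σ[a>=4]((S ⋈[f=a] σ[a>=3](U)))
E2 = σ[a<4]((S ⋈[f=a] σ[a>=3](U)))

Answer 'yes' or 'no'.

E1 row counts bottom-up:
  S → 6
  U → 5
  σ[a>=3](U) → 3
  (S ⋈[f=a] σ[a>=3](U)) → 1
  σ[a>=4]((S ⋈[f=a] σ[a>=3](U))) → 1
E2 row counts bottom-up:
  S → 6
  U → 5
  σ[a>=3](U) → 3
  (S ⋈[f=a] σ[a>=3](U)) → 1
  σ[a<4]((S ⋈[f=a] σ[a>=3](U))) → 0

E1 result:
f | u | c | z | a
8 | s | 5 | q | 8
E2 result:
f | u | c | z | a
(0 rows)
Witness: (8, 's', 5, 'q', 8) appears 1× in E1 but 0× in E2.

no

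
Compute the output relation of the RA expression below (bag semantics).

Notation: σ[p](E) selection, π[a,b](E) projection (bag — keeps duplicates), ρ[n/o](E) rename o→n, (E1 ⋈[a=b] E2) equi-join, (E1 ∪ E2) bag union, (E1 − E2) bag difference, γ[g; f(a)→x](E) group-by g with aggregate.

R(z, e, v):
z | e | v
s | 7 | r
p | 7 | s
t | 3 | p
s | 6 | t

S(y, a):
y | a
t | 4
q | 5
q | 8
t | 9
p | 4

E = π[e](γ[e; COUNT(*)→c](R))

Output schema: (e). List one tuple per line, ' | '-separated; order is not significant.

Subexpression sizes:
  R → 4
  γ[e; COUNT(*)→c](R) → 3
  π[e](γ[e; COUNT(*)→c](R)) → 3

== RESULT ==
e
3
6
7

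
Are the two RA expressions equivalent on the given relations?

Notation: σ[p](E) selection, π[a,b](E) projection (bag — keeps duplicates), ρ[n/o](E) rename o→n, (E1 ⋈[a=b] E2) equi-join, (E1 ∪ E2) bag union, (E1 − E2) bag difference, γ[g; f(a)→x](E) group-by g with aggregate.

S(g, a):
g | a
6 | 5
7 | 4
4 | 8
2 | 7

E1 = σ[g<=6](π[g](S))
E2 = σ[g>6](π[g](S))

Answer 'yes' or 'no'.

E1 per-node cardinality:
  S → 4
  π[g](S) → 4
  σ[g<=6](π[g](S)) → 3
E2 per-node cardinality:
  S → 4
  π[g](S) → 4
  σ[g>6](π[g](S)) → 1

E1 result:
g
2
4
6
E2 result:
g
7
Witness: (6,) appears 1× in E1 but 0× in E2.

no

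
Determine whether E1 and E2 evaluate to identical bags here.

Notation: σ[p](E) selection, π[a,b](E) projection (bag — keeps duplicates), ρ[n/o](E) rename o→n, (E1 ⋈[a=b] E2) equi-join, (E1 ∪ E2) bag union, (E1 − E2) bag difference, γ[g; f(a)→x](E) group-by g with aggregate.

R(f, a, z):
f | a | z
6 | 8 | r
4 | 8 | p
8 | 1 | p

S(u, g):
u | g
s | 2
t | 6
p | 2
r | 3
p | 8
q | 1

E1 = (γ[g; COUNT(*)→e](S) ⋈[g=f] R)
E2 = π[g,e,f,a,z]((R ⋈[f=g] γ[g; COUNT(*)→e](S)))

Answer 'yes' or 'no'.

E1 stepwise |·|:
  S → 6
  γ[g; COUNT(*)→e](S) → 5
  R → 3
  (γ[g; COUNT(*)→e](S) ⋈[g=f] R) → 2
E2 stepwise |·|:
  R → 3
  S → 6
  γ[g; COUNT(*)→e](S) → 5
  (R ⋈[f=g] γ[g; COUNT(*)→e](S)) → 2
  π[g,e,f,a,z]((R ⋈[f=g] γ[g; COUNT(*)→e](S))) → 2

E1 and E2 produce the same multiset:
g | e | f | a | z
6 | 1 | 6 | 8 | r
8 | 1 | 8 | 1 | p

yes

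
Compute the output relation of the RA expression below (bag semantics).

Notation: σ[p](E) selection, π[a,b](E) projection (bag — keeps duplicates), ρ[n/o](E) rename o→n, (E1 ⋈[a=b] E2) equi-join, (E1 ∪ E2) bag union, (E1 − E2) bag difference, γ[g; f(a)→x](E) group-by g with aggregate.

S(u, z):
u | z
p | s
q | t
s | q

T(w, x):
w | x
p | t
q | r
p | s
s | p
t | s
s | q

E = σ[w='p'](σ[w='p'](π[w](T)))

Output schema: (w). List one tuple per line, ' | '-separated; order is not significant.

Subexpression sizes:
  T → 6
  π[w](T) → 6
  σ[w='p'](π[w](T)) → 2
  σ[w='p'](σ[w='p'](π[w](T))) → 2

== RESULT ==
w
p
p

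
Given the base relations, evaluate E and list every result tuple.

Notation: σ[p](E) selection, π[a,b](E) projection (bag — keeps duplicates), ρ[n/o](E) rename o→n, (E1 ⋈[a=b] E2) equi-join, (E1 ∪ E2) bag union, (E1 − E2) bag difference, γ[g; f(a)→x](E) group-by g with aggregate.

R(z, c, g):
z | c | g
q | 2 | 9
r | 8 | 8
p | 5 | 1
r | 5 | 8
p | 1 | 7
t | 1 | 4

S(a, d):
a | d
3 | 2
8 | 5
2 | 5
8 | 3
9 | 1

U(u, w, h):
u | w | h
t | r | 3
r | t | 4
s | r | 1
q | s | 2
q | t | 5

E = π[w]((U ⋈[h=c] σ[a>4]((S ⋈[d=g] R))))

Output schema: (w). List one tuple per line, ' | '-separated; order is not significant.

Stepwise |·|:
  U → 5
  S → 5
  R → 6
  (S ⋈[d=g] R) → 1
  σ[a>4]((S ⋈[d=g] R)) → 1
  (U ⋈[h=c] σ[a>4]((S ⋈[d=g] R))) → 1
  π[w]((U ⋈[h=c] σ[a>4]((S ⋈[d=g] R)))) → 1

== RESULT ==
w
t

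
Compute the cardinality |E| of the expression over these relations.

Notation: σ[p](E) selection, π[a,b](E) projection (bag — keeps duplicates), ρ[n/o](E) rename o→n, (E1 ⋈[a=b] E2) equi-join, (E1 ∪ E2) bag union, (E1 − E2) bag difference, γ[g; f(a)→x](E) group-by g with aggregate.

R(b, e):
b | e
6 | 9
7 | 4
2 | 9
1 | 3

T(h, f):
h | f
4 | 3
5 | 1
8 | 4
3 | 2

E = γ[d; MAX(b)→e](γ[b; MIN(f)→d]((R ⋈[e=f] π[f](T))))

Row counts bottom-up:
  R → 4
  T → 4
  π[f](T) → 4
  (R ⋈[e=f] π[f](T)) → 2
  γ[b; MIN(f)→d]((R ⋈[e=f] π[f](T))) → 2
  γ[d; MAX(b)→e](γ[b; MIN(f)→d]((R ⋈[e=f] π[f](T)))) → 2

|E| = 2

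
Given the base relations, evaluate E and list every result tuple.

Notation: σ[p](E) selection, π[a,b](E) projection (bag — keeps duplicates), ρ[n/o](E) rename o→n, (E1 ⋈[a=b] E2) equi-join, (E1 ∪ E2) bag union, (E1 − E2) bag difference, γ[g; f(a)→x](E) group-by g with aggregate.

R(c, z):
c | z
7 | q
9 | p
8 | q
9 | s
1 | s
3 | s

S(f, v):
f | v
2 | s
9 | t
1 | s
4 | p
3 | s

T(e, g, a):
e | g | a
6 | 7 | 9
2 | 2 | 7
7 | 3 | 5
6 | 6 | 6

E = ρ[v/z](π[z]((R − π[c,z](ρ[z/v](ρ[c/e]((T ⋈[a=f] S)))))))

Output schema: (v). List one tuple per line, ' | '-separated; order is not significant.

Subexpression sizes:
  R → 6
  T → 4
  S → 5
  (T ⋈[a=f] S) → 1
  ρ[c/e]((T ⋈[a=f] S)) → 1
  ρ[z/v](ρ[c/e]((T ⋈[a=f] S))) → 1
  π[c,z](ρ[z/v](ρ[c/e]((T ⋈[a=f] S)))) → 1
  (R − π[c,z](ρ[z/v](ρ[c/e]((T ⋈[a=f] S))))) → 6
  π[z]((R − π[c,z](ρ[z/v](ρ[c/e]((T ⋈[a=f] S)))))) → 6
  ρ[v/z](π[z]((R − π[c,z](ρ[z/v](ρ[c/e]((T ⋈[a=f] S))))))) → 6

== RESULT ==
v
p
q
q
s
s
s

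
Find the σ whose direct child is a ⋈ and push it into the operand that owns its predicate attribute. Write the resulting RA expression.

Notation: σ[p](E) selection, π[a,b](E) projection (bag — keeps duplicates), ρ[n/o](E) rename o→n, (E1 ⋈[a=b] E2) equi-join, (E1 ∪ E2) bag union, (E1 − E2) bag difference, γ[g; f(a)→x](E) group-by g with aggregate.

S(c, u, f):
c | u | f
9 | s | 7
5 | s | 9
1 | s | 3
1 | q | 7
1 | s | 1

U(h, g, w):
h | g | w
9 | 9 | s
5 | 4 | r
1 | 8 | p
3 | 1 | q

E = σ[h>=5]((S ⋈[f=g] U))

σ filters on h, owned by the right side.
E' = (S ⋈[f=g] σ[h>=5](U))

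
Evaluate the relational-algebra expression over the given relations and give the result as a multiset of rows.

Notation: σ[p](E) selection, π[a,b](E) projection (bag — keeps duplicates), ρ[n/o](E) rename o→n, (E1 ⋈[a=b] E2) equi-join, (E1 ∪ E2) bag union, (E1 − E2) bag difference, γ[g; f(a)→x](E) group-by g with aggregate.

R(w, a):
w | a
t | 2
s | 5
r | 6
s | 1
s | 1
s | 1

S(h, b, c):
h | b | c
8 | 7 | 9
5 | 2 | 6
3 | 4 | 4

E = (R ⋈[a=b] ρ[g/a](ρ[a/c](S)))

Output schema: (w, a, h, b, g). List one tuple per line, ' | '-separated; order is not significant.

Subexpression sizes:
  R → 6
  S → 3
  ρ[a/c](S) → 3
  ρ[g/a](ρ[a/c](S)) → 3
  (R ⋈[a=b] ρ[g/a](ρ[a/c](S))) → 1

== RESULT ==
w | a | h | b | g
t | 2 | 5 | 2 | 6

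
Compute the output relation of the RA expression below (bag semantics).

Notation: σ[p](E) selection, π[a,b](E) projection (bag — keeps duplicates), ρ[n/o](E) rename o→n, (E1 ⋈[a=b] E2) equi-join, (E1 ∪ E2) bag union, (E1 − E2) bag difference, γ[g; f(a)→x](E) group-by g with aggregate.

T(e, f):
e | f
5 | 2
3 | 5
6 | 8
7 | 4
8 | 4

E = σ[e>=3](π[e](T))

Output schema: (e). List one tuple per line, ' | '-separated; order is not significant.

Stepwise |·|:
  T → 5
  π[e](T) → 5
  σ[e>=3](π[e](T)) → 5

== RESULT ==
e
3
5
6
7
8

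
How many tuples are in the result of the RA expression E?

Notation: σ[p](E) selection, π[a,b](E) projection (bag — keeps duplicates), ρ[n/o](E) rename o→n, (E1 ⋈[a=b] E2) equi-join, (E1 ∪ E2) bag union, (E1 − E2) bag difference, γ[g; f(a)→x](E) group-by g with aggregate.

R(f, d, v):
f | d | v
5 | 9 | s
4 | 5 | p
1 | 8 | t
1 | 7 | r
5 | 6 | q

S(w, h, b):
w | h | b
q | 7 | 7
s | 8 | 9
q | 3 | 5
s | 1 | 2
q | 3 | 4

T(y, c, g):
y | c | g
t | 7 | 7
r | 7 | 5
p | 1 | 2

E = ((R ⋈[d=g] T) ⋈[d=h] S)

Subexpression sizes:
  R → 5
  T → 3
  (R ⋈[d=g] T) → 2
  S → 5
  ((R ⋈[d=g] T) ⋈[d=h] S) → 1

|E| = 1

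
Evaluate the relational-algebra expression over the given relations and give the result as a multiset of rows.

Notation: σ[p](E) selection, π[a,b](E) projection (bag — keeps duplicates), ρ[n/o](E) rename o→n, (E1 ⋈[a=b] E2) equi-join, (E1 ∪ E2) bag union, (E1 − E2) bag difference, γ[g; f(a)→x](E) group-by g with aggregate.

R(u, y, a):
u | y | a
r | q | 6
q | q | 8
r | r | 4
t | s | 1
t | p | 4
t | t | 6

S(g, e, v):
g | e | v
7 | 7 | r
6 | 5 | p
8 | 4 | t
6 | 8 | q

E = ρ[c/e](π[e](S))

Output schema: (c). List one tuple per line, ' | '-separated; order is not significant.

Stepwise |·|:
  S → 4
  π[e](S) → 4
  ρ[c/e](π[e](S)) → 4

== RESULT ==
c
4
5
7
8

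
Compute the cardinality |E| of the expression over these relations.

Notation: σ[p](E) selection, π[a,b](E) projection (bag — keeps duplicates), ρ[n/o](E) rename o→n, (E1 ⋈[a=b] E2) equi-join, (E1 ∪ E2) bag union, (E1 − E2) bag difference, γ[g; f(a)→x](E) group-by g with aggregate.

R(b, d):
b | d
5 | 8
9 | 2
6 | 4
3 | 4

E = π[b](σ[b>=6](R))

Per-node cardinality:
  R → 4
  σ[b>=6](R) → 2
  π[b](σ[b>=6](R)) → 2

|E| = 2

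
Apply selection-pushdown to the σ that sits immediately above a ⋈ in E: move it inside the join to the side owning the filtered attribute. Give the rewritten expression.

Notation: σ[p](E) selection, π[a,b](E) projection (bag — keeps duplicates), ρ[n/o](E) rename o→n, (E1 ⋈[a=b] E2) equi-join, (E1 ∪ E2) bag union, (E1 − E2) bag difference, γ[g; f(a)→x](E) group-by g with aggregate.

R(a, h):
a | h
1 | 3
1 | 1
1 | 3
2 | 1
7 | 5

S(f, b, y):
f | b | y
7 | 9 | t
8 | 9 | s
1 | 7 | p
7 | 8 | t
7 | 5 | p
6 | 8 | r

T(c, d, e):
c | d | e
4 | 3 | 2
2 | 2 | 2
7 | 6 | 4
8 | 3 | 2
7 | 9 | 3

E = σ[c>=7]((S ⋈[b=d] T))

σ filters on c, owned by the right side.
E' = (S ⋈[b=d] σ[c>=7](T))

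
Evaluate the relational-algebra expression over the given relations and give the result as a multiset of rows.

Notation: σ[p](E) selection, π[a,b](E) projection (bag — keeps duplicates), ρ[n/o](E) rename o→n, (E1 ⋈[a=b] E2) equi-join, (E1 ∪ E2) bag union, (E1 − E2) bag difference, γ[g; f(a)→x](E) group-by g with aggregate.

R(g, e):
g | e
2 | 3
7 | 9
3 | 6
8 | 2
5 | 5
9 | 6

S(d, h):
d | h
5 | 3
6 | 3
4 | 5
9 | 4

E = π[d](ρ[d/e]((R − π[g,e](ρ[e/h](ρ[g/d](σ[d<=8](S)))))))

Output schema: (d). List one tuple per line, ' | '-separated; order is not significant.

Subexpression sizes:
  R → 6
  S → 4
  σ[d<=8](S) → 3
  ρ[g/d](σ[d<=8](S)) → 3
  ρ[e/h](ρ[g/d](σ[d<=8](S))) → 3
  π[g,e](ρ[e/h](ρ[g/d](σ[d<=8](S)))) → 3
  (R − π[g,e](ρ[e/h](ρ[g/d](σ[d<=8](S))))) → 6
  ρ[d/e]((R − π[g,e](ρ[e/h](ρ[g/d](σ[d<=8](S)))))) → 6
  π[d](ρ[d/e]((R − π[g,e](ρ[e/h](ρ[g/d](σ[d<=8](S))))))) → 6

== RESULT ==
d
2
3
5
6
6
9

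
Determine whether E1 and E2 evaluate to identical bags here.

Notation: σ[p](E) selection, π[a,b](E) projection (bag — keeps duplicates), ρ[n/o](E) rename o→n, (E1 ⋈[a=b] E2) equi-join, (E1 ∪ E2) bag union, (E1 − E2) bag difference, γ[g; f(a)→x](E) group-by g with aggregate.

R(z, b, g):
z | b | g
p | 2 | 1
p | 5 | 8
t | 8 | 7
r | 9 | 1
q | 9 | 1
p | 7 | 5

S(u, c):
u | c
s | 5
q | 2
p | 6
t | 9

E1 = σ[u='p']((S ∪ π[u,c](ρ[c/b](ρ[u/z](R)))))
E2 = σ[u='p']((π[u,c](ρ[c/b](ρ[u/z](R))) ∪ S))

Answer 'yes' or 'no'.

E1 row counts bottom-up:
  S → 4
  R → 6
  ρ[u/z](R) → 6
  ρ[c/b](ρ[u/z](R)) → 6
  π[u,c](ρ[c/b](ρ[u/z](R))) → 6
  (S ∪ π[u,c](ρ[c/b](ρ[u/z](R)))) → 10
  σ[u='p']((S ∪ π[u,c](ρ[c/b](ρ[u/z](R))))) → 4
E2 row counts bottom-up:
  R → 6
  ρ[u/z](R) → 6
  ρ[c/b](ρ[u/z](R)) → 6
  π[u,c](ρ[c/b](ρ[u/z](R))) → 6
  S → 4
  (π[u,c](ρ[c/b](ρ[u/z](R))) ∪ S) → 10
  σ[u='p']((π[u,c](ρ[c/b](ρ[u/z](R))) ∪ S)) → 4

E1 and E2 produce the same multiset:
u | c
p | 2
p | 5
p | 6
p | 7

yes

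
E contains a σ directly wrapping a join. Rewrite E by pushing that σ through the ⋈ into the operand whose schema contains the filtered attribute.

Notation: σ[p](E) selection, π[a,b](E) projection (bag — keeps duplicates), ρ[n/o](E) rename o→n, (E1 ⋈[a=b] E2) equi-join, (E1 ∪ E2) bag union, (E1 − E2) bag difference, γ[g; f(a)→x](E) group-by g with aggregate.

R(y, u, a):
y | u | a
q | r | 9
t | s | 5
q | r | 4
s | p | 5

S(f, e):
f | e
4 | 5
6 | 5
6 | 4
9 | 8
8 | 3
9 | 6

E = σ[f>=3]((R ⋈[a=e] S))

σ filters on f, owned by the right side.
E' = (R ⋈[a=e] σ[f>=3](S))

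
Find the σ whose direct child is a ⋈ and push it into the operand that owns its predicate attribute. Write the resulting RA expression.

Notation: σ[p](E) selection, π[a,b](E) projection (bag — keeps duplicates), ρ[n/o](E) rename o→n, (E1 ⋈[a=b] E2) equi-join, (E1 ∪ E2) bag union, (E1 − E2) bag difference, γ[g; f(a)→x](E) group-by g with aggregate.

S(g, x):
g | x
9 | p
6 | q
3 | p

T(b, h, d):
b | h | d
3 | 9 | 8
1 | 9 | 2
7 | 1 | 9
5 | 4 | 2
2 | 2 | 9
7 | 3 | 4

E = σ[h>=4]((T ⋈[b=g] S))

σ filters on h, owned by the left side.
E' = (σ[h>=4](T) ⋈[b=g] S)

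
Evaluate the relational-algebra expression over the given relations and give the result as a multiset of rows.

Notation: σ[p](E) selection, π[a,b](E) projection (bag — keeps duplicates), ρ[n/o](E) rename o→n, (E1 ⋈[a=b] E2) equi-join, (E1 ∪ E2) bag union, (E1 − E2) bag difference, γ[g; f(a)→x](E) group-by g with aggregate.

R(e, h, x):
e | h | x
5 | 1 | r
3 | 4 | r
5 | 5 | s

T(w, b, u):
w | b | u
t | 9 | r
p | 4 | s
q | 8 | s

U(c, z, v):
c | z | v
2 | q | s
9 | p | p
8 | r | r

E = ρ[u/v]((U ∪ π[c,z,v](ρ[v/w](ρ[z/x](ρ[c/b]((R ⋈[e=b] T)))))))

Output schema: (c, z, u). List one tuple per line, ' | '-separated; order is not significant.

Per-node cardinality:
  U → 3
  R → 3
  T → 3
  (R ⋈[e=b] T) → 0
  ρ[c/b]((R ⋈[e=b] T)) → 0
  ρ[z/x](ρ[c/b]((R ⋈[e=b] T))) → 0
  ρ[v/w](ρ[z/x](ρ[c/b]((R ⋈[e=b] T)))) → 0
  π[c,z,v](ρ[v/w](ρ[z/x](ρ[c/b]((R ⋈[e=b] T))))) → 0
  (U ∪ π[c,z,v](ρ[v/w](ρ[z/x](ρ[c/b]((R ⋈[e=b] T)))))) → 3
  ρ[u/v]((U ∪ π[c,z,v](ρ[v/w](ρ[z/x](ρ[c/b]((R ⋈[e=b] T))))))) → 3

== RESULT ==
c | z | u
2 | q | s
8 | r | r
9 | p | p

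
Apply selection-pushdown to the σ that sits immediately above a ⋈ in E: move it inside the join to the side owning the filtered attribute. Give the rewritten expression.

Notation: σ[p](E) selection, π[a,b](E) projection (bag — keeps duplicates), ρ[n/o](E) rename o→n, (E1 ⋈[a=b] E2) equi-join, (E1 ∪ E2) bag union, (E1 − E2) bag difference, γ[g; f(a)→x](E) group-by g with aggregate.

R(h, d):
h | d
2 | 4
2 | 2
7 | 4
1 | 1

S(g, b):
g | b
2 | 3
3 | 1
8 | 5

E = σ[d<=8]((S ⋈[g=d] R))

σ filters on d, owned by the right side.
E' = (S ⋈[g=d] σ[d<=8](R))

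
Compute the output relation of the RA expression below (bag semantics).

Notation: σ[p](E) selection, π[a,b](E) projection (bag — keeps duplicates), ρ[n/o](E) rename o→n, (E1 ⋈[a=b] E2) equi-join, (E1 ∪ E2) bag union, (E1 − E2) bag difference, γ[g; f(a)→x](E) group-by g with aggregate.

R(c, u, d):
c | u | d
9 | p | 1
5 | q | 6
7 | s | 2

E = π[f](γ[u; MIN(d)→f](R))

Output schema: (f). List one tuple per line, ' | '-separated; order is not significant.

Row counts bottom-up:
  R → 3
  γ[u; MIN(d)→f](R) → 3
  π[f](γ[u; MIN(d)→f](R)) → 3

== RESULT ==
f
1
2
6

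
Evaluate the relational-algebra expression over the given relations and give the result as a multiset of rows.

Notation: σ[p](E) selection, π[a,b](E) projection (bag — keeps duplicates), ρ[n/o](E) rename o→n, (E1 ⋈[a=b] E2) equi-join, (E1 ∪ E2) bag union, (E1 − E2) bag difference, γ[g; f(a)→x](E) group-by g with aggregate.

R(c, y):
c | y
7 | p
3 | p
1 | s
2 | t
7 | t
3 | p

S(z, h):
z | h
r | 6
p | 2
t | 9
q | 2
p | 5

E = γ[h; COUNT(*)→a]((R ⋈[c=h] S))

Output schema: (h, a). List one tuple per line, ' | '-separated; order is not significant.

Subexpression sizes:
  R → 6
  S → 5
  (R ⋈[c=h] S) → 2
  γ[h; COUNT(*)→a]((R ⋈[c=h] S)) → 1

== RESULT ==
h | a
2 | 2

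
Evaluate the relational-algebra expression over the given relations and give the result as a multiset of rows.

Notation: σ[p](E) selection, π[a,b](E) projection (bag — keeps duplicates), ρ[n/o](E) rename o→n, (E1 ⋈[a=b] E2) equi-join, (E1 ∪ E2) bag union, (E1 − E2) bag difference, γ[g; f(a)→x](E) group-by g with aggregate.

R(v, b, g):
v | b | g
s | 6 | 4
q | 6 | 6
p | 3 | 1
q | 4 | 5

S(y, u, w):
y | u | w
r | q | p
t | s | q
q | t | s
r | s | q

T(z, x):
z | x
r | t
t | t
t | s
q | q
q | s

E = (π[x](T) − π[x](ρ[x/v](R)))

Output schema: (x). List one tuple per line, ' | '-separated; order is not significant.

Row counts bottom-up:
  T → 5
  π[x](T) → 5
  R → 4
  ρ[x/v](R) → 4
  π[x](ρ[x/v](R)) → 4
  (π[x](T) − π[x](ρ[x/v](R))) → 3

== RESULT ==
x
s
t
t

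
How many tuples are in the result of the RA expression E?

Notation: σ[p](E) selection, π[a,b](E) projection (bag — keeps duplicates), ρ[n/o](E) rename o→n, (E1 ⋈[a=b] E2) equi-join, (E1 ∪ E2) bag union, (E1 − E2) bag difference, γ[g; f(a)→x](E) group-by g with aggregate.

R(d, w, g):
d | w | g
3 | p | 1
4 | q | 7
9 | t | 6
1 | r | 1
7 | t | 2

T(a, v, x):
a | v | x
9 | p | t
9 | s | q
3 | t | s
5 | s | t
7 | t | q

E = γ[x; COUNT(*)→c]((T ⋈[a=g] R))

Row counts bottom-up:
  T → 5
  R → 5
  (T ⋈[a=g] R) → 1
  γ[x; COUNT(*)→c]((T ⋈[a=g] R)) → 1

|E| = 1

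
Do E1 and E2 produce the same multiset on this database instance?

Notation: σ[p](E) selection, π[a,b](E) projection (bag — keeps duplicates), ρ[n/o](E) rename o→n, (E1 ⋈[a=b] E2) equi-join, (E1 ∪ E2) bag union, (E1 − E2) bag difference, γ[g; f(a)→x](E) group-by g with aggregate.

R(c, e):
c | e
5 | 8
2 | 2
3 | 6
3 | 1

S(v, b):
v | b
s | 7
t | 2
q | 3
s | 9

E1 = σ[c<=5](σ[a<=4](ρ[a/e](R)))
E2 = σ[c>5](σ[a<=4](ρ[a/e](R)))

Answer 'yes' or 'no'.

E1 per-node cardinality:
  R → 4
  ρ[a/e](R) → 4
  σ[a<=4](ρ[a/e](R)) → 2
  σ[c<=5](σ[a<=4](ρ[a/e](R))) → 2
E2 per-node cardinality:
  R → 4
  ρ[a/e](R) → 4
  σ[a<=4](ρ[a/e](R)) → 2
  σ[c>5](σ[a<=4](ρ[a/e](R))) → 0

E1 result:
c | a
2 | 2
3 | 1
E2 result:
c | a
(0 rows)
Witness: (3, 1) appears 1× in E1 but 0× in E2.

no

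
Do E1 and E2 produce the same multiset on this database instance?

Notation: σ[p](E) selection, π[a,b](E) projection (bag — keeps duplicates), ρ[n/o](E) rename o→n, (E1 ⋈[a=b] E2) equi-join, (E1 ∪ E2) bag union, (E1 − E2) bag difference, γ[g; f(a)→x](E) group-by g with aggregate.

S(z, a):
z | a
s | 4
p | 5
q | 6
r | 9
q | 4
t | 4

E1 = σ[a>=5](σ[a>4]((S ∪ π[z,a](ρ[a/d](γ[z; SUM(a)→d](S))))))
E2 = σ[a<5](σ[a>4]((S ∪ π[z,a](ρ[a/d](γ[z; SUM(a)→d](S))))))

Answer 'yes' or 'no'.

E1 subexpression sizes:
  S → 6
  S → 6
  γ[z; SUM(a)→d](S) → 5
  ρ[a/d](γ[z; SUM(a)→d](S)) → 5
  π[z,a](ρ[a/d](γ[z; SUM(a)→d](S))) → 5
  (S ∪ π[z,a](ρ[a/d](γ[z; SUM(a)→d](S)))) → 11
  σ[a>4]((S ∪ π[z,a](ρ[a/d](γ[z; SUM(a)→d](S))))) → 6
  σ[a>=5](σ[a>4]((S ∪ π[z,a](ρ[a/d](γ[z; SUM(a)→d](S)))))) → 6
E2 subexpression sizes:
  S → 6
  S → 6
  γ[z; SUM(a)→d](S) → 5
  ρ[a/d](γ[z; SUM(a)→d](S)) → 5
  π[z,a](ρ[a/d](γ[z; SUM(a)→d](S))) → 5
  (S ∪ π[z,a](ρ[a/d](γ[z; SUM(a)→d](S)))) → 11
  σ[a>4]((S ∪ π[z,a](ρ[a/d](γ[z; SUM(a)→d](S))))) → 6
  σ[a<5](σ[a>4]((S ∪ π[z,a](ρ[a/d](γ[z; SUM(a)→d](S)))))) → 0

E1 result:
z | a
p | 5
p | 5
q | 6
q | 10
r | 9
r | 9
E2 result:
z | a
(0 rows)
Witness: ('p', 5) appears 2× in E1 but 0× in E2.

no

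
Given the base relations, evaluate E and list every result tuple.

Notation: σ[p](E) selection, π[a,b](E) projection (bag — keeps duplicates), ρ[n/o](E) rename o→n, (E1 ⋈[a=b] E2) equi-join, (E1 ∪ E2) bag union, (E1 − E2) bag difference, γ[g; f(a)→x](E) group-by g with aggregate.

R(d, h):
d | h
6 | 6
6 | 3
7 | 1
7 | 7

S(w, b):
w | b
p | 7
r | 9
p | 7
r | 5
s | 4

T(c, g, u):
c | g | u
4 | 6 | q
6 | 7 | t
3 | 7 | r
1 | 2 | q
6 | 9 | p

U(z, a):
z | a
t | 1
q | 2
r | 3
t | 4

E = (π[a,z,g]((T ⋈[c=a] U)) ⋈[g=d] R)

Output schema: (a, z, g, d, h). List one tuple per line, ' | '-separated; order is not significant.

Per-node cardinality:
  T → 5
  U → 4
  (T ⋈[c=a] U) → 3
  π[a,z,g]((T ⋈[c=a] U)) → 3
  R → 4
  (π[a,z,g]((T ⋈[c=a] U)) ⋈[g=d] R) → 4

== RESULT ==
a | z | g | d | h
3 | r | 7 | 7 | 1
3 | r | 7 | 7 | 7
4 | t | 6 | 6 | 3
4 | t | 6 | 6 | 6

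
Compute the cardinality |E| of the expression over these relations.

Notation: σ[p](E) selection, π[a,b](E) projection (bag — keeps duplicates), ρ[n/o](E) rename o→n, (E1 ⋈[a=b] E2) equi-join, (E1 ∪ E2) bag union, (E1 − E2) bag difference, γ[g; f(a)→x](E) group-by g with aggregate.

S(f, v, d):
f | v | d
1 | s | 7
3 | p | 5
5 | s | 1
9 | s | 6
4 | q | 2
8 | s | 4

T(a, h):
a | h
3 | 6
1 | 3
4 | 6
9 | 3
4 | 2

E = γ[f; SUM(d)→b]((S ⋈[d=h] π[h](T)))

Stepwise |·|:
  S → 6
  T → 5
  π[h](T) → 5
  (S ⋈[d=h] π[h](T)) → 3
  γ[f; SUM(d)→b]((S ⋈[d=h] π[h](T))) → 2

|E| = 2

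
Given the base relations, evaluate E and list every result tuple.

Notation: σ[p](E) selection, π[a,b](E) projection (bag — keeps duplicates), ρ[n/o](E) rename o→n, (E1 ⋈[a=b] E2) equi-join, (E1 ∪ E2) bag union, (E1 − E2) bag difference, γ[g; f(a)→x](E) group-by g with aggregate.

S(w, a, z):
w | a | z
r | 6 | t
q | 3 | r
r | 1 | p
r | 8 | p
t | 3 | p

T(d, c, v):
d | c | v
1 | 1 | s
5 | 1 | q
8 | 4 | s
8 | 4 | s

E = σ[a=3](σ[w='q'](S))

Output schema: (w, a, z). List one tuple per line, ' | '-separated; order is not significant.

Per-node cardinality:
  S → 5
  σ[w='q'](S) → 1
  σ[a=3](σ[w='q'](S)) → 1

== RESULT ==
w | a | z
q | 3 | r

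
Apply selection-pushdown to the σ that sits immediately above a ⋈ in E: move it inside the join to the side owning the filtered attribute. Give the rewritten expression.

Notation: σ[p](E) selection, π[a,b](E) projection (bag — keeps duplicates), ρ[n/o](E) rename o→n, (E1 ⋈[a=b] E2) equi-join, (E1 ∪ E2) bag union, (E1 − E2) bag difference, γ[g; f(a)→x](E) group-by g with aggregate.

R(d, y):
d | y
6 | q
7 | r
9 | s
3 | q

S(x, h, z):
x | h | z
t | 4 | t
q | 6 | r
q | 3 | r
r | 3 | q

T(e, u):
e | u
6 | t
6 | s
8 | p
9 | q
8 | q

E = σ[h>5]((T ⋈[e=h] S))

σ filters on h, owned by the right side.
E' = (T ⋈[e=h] σ[h>5](S))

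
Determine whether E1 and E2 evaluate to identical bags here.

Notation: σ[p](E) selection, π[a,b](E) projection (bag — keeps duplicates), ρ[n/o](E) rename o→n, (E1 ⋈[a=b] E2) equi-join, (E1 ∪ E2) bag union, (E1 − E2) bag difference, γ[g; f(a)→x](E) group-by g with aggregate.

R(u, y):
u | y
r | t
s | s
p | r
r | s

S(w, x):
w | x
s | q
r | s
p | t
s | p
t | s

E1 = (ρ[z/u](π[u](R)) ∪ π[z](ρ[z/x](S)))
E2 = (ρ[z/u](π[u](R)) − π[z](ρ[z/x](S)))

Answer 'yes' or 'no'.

E1 stepwise |·|:
  R → 4
  π[u](R) → 4
  ρ[z/u](π[u](R)) → 4
  S → 5
  ρ[z/x](S) → 5
  π[z](ρ[z/x](S)) → 5
  (ρ[z/u](π[u](R)) ∪ π[z](ρ[z/x](S))) → 9
E2 stepwise |·|:
  R → 4
  π[u](R) → 4
  ρ[z/u](π[u](R)) → 4
  S → 5
  ρ[z/x](S) → 5
  π[z](ρ[z/x](S)) → 5
  (ρ[z/u](π[u](R)) − π[z](ρ[z/x](S))) → 2

E1 result:
z
p
p
q
r
r
s
s
s
t
E2 result:
z
r
r
Witness: ('t',) appears 1× in E1 but 0× in E2.

no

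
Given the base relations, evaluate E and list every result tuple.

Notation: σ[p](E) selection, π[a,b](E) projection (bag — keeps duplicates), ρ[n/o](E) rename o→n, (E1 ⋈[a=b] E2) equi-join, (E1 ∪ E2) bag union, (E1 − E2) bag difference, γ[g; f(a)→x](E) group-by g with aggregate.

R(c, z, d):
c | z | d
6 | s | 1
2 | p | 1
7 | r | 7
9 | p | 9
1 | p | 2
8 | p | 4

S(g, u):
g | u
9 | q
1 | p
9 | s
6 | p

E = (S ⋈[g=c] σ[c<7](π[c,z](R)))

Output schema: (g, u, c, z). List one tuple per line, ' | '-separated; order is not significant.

Subexpression sizes:
  S → 4
  R → 6
  π[c,z](R) → 6
  σ[c<7](π[c,z](R)) → 3
  (S ⋈[g=c] σ[c<7](π[c,z](R))) → 2

== RESULT ==
g | u | c | z
1 | p | 1 | p
6 | p | 6 | s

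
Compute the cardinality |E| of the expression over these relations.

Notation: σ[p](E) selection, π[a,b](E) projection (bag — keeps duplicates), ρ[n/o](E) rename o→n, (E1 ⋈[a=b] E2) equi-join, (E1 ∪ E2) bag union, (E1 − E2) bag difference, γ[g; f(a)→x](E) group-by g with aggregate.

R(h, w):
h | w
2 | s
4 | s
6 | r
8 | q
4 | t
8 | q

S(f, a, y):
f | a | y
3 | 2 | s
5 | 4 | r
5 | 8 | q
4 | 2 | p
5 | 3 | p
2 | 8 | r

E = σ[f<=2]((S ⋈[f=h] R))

Per-node cardinality:
  S → 6
  R → 6
  (S ⋈[f=h] R) → 3
  σ[f<=2]((S ⋈[f=h] R)) → 1

|E| = 1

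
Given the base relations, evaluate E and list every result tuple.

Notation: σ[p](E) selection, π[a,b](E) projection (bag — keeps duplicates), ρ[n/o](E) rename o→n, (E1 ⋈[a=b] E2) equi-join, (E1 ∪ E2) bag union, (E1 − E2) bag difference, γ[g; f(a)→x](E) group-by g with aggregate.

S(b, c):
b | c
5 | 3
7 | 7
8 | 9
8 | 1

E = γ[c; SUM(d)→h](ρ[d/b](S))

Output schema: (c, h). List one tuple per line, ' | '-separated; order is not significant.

Per-node cardinality:
  S → 4
  ρ[d/b](S) → 4
  γ[c; SUM(d)→h](ρ[d/b](S)) → 4

== RESULT ==
c | h
1 | 8
3 | 5
7 | 7
9 | 8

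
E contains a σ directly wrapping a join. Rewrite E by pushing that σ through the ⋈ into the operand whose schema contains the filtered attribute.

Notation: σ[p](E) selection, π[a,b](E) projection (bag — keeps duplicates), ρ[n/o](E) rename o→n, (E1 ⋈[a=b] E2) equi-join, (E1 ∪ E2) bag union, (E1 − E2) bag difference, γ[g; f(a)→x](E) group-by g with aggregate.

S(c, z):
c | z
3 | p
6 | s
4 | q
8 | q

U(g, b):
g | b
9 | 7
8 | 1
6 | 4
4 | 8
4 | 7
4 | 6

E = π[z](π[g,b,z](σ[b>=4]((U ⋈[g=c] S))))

σ filters on b, owned by the left side.
E' = π[z](π[g,b,z]((σ[b>=4](U) ⋈[g=c] S)))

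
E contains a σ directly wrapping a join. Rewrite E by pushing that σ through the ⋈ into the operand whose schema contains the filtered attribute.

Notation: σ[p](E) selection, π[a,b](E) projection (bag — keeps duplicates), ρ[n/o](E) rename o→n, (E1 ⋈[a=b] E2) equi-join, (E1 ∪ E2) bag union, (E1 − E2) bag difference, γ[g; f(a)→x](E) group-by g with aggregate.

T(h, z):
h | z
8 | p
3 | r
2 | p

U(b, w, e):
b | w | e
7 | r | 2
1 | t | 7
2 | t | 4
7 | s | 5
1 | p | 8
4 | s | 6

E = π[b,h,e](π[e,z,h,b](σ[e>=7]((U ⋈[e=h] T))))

σ filters on e, owned by the left side.
E' = π[b,h,e](π[e,z,h,b]((σ[e>=7](U) ⋈[e=h] T)))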